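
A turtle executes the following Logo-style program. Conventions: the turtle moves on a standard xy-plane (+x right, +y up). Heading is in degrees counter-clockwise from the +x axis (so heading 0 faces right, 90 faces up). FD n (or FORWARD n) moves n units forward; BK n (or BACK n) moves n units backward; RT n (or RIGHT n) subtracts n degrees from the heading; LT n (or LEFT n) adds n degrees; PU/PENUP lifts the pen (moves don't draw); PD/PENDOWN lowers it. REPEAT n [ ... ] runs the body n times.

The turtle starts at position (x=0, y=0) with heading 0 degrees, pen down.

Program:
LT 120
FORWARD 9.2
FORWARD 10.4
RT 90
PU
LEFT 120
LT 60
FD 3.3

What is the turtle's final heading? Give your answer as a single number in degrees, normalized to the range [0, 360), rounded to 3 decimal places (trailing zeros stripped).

Executing turtle program step by step:
Start: pos=(0,0), heading=0, pen down
LT 120: heading 0 -> 120
FD 9.2: (0,0) -> (-4.6,7.967) [heading=120, draw]
FD 10.4: (-4.6,7.967) -> (-9.8,16.974) [heading=120, draw]
RT 90: heading 120 -> 30
PU: pen up
LT 120: heading 30 -> 150
LT 60: heading 150 -> 210
FD 3.3: (-9.8,16.974) -> (-12.658,15.324) [heading=210, move]
Final: pos=(-12.658,15.324), heading=210, 2 segment(s) drawn

Answer: 210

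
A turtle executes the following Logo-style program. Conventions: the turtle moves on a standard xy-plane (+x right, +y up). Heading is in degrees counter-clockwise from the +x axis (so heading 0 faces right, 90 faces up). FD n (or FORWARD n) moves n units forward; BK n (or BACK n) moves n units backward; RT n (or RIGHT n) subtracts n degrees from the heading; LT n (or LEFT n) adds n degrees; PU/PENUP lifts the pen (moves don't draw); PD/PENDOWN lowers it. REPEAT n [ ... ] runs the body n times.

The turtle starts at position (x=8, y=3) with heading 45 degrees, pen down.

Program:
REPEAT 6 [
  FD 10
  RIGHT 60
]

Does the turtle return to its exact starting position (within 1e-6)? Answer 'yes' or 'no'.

Answer: yes

Derivation:
Executing turtle program step by step:
Start: pos=(8,3), heading=45, pen down
REPEAT 6 [
  -- iteration 1/6 --
  FD 10: (8,3) -> (15.071,10.071) [heading=45, draw]
  RT 60: heading 45 -> 345
  -- iteration 2/6 --
  FD 10: (15.071,10.071) -> (24.73,7.483) [heading=345, draw]
  RT 60: heading 345 -> 285
  -- iteration 3/6 --
  FD 10: (24.73,7.483) -> (27.319,-2.176) [heading=285, draw]
  RT 60: heading 285 -> 225
  -- iteration 4/6 --
  FD 10: (27.319,-2.176) -> (20.247,-9.247) [heading=225, draw]
  RT 60: heading 225 -> 165
  -- iteration 5/6 --
  FD 10: (20.247,-9.247) -> (10.588,-6.659) [heading=165, draw]
  RT 60: heading 165 -> 105
  -- iteration 6/6 --
  FD 10: (10.588,-6.659) -> (8,3) [heading=105, draw]
  RT 60: heading 105 -> 45
]
Final: pos=(8,3), heading=45, 6 segment(s) drawn

Start position: (8, 3)
Final position: (8, 3)
Distance = 0; < 1e-6 -> CLOSED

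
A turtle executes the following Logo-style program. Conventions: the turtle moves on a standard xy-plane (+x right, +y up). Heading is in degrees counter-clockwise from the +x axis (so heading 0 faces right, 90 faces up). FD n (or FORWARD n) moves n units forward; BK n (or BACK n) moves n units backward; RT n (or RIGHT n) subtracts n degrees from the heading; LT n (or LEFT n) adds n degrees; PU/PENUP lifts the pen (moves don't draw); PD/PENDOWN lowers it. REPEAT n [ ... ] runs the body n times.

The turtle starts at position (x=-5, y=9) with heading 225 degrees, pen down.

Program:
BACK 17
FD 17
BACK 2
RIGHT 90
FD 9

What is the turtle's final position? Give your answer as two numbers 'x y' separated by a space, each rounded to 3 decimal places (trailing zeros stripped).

Answer: -9.95 16.778

Derivation:
Executing turtle program step by step:
Start: pos=(-5,9), heading=225, pen down
BK 17: (-5,9) -> (7.021,21.021) [heading=225, draw]
FD 17: (7.021,21.021) -> (-5,9) [heading=225, draw]
BK 2: (-5,9) -> (-3.586,10.414) [heading=225, draw]
RT 90: heading 225 -> 135
FD 9: (-3.586,10.414) -> (-9.95,16.778) [heading=135, draw]
Final: pos=(-9.95,16.778), heading=135, 4 segment(s) drawn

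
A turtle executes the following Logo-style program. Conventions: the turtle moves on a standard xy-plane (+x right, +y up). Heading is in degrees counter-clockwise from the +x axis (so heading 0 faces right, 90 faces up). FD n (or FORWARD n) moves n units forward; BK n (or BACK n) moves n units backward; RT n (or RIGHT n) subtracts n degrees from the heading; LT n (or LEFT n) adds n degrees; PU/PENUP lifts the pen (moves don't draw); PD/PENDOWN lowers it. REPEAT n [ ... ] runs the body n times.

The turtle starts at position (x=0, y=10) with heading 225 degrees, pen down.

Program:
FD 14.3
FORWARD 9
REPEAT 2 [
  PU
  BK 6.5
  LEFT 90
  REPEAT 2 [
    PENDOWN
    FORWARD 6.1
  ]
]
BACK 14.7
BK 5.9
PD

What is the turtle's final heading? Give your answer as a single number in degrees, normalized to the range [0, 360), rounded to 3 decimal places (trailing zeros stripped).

Executing turtle program step by step:
Start: pos=(0,10), heading=225, pen down
FD 14.3: (0,10) -> (-10.112,-0.112) [heading=225, draw]
FD 9: (-10.112,-0.112) -> (-16.476,-6.476) [heading=225, draw]
REPEAT 2 [
  -- iteration 1/2 --
  PU: pen up
  BK 6.5: (-16.476,-6.476) -> (-11.879,-1.879) [heading=225, move]
  LT 90: heading 225 -> 315
  REPEAT 2 [
    -- iteration 1/2 --
    PD: pen down
    FD 6.1: (-11.879,-1.879) -> (-7.566,-6.193) [heading=315, draw]
    -- iteration 2/2 --
    PD: pen down
    FD 6.1: (-7.566,-6.193) -> (-3.253,-10.506) [heading=315, draw]
  ]
  -- iteration 2/2 --
  PU: pen up
  BK 6.5: (-3.253,-10.506) -> (-7.849,-5.91) [heading=315, move]
  LT 90: heading 315 -> 45
  REPEAT 2 [
    -- iteration 1/2 --
    PD: pen down
    FD 6.1: (-7.849,-5.91) -> (-3.536,-1.597) [heading=45, draw]
    -- iteration 2/2 --
    PD: pen down
    FD 6.1: (-3.536,-1.597) -> (0.778,2.717) [heading=45, draw]
  ]
]
BK 14.7: (0.778,2.717) -> (-9.617,-7.678) [heading=45, draw]
BK 5.9: (-9.617,-7.678) -> (-13.789,-11.85) [heading=45, draw]
PD: pen down
Final: pos=(-13.789,-11.85), heading=45, 8 segment(s) drawn

Answer: 45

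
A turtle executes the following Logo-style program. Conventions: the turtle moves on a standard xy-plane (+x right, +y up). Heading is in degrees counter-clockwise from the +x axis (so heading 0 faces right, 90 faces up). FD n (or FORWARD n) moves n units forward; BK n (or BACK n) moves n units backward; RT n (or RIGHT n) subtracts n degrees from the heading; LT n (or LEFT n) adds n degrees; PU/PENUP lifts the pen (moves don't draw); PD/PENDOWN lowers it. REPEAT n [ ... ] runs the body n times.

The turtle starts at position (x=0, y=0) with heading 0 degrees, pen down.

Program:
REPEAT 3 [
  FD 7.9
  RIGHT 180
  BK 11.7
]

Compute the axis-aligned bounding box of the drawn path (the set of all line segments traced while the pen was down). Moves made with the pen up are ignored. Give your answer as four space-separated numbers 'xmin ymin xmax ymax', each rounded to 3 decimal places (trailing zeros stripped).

Answer: 0 0 19.6 0

Derivation:
Executing turtle program step by step:
Start: pos=(0,0), heading=0, pen down
REPEAT 3 [
  -- iteration 1/3 --
  FD 7.9: (0,0) -> (7.9,0) [heading=0, draw]
  RT 180: heading 0 -> 180
  BK 11.7: (7.9,0) -> (19.6,0) [heading=180, draw]
  -- iteration 2/3 --
  FD 7.9: (19.6,0) -> (11.7,0) [heading=180, draw]
  RT 180: heading 180 -> 0
  BK 11.7: (11.7,0) -> (0,0) [heading=0, draw]
  -- iteration 3/3 --
  FD 7.9: (0,0) -> (7.9,0) [heading=0, draw]
  RT 180: heading 0 -> 180
  BK 11.7: (7.9,0) -> (19.6,0) [heading=180, draw]
]
Final: pos=(19.6,0), heading=180, 6 segment(s) drawn

Segment endpoints: x in {0, 0, 7.9, 7.9, 11.7, 19.6}, y in {0, 0, 0, 0, 0, 0}
xmin=0, ymin=0, xmax=19.6, ymax=0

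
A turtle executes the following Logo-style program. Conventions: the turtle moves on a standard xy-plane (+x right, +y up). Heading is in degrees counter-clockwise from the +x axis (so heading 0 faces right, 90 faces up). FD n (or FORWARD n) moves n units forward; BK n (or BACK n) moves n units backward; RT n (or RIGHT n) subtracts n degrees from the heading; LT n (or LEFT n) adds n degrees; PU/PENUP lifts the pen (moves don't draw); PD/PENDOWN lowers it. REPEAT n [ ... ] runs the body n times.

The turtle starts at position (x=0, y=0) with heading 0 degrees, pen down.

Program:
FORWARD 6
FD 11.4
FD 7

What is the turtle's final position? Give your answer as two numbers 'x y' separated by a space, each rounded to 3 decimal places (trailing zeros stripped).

Answer: 24.4 0

Derivation:
Executing turtle program step by step:
Start: pos=(0,0), heading=0, pen down
FD 6: (0,0) -> (6,0) [heading=0, draw]
FD 11.4: (6,0) -> (17.4,0) [heading=0, draw]
FD 7: (17.4,0) -> (24.4,0) [heading=0, draw]
Final: pos=(24.4,0), heading=0, 3 segment(s) drawn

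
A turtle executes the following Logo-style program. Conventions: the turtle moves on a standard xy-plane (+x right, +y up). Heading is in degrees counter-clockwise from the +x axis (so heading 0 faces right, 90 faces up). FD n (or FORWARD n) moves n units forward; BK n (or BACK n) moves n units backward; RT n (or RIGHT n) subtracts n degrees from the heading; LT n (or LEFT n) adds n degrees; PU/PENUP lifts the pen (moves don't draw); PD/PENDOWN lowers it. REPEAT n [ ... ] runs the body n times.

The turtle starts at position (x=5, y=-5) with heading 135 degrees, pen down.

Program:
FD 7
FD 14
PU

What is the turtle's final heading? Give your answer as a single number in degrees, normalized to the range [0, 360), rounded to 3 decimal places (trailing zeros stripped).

Answer: 135

Derivation:
Executing turtle program step by step:
Start: pos=(5,-5), heading=135, pen down
FD 7: (5,-5) -> (0.05,-0.05) [heading=135, draw]
FD 14: (0.05,-0.05) -> (-9.849,9.849) [heading=135, draw]
PU: pen up
Final: pos=(-9.849,9.849), heading=135, 2 segment(s) drawn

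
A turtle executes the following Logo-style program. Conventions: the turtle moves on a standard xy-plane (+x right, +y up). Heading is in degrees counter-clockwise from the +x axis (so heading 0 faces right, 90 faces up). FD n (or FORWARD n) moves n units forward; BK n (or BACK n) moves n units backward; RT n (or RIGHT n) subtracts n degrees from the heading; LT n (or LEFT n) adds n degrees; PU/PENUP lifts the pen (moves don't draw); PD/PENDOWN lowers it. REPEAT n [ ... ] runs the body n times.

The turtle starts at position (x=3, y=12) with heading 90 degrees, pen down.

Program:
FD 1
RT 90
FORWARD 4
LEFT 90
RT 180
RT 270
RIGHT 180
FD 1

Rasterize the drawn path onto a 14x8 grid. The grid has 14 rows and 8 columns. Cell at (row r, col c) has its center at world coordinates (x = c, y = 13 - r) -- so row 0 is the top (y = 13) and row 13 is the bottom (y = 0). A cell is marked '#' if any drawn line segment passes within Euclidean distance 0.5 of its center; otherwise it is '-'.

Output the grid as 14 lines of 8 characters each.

Answer: ---#####
---#----
--------
--------
--------
--------
--------
--------
--------
--------
--------
--------
--------
--------

Derivation:
Segment 0: (3,12) -> (3,13)
Segment 1: (3,13) -> (7,13)
Segment 2: (7,13) -> (6,13)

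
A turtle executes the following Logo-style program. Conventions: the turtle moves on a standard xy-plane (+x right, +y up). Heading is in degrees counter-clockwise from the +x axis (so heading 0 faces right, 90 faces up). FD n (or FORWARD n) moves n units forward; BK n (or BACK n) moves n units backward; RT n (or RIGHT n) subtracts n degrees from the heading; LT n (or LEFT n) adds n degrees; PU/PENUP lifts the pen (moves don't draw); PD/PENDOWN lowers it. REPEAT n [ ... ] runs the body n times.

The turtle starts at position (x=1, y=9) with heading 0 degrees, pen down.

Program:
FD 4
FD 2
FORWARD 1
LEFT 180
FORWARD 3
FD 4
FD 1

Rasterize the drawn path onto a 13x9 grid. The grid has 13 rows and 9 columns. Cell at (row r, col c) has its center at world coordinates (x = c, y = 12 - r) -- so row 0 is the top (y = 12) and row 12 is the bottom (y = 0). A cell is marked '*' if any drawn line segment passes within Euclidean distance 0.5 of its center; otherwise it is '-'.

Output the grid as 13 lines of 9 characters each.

Answer: ---------
---------
---------
*********
---------
---------
---------
---------
---------
---------
---------
---------
---------

Derivation:
Segment 0: (1,9) -> (5,9)
Segment 1: (5,9) -> (7,9)
Segment 2: (7,9) -> (8,9)
Segment 3: (8,9) -> (5,9)
Segment 4: (5,9) -> (1,9)
Segment 5: (1,9) -> (0,9)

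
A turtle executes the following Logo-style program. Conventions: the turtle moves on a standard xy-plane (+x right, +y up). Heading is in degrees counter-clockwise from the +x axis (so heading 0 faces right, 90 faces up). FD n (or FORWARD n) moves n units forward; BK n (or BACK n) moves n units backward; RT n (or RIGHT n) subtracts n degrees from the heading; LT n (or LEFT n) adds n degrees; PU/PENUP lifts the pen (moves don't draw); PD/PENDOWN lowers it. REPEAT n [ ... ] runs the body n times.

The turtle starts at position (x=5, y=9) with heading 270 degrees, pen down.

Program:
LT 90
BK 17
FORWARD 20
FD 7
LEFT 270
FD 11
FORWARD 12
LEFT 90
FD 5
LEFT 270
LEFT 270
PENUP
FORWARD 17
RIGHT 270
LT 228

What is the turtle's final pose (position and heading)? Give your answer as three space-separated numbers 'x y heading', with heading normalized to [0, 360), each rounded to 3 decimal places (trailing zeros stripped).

Answer: 3 -14 138

Derivation:
Executing turtle program step by step:
Start: pos=(5,9), heading=270, pen down
LT 90: heading 270 -> 0
BK 17: (5,9) -> (-12,9) [heading=0, draw]
FD 20: (-12,9) -> (8,9) [heading=0, draw]
FD 7: (8,9) -> (15,9) [heading=0, draw]
LT 270: heading 0 -> 270
FD 11: (15,9) -> (15,-2) [heading=270, draw]
FD 12: (15,-2) -> (15,-14) [heading=270, draw]
LT 90: heading 270 -> 0
FD 5: (15,-14) -> (20,-14) [heading=0, draw]
LT 270: heading 0 -> 270
LT 270: heading 270 -> 180
PU: pen up
FD 17: (20,-14) -> (3,-14) [heading=180, move]
RT 270: heading 180 -> 270
LT 228: heading 270 -> 138
Final: pos=(3,-14), heading=138, 6 segment(s) drawn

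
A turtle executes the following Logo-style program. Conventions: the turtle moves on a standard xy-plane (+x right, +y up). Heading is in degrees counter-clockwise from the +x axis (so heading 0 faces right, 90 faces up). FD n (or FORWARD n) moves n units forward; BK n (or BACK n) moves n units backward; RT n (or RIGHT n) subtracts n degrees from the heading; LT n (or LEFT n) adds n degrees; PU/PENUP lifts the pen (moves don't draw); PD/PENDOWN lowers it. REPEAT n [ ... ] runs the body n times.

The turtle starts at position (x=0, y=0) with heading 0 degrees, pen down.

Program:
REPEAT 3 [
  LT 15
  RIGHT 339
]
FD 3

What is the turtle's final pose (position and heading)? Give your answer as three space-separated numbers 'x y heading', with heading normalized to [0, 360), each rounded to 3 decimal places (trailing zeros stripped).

Executing turtle program step by step:
Start: pos=(0,0), heading=0, pen down
REPEAT 3 [
  -- iteration 1/3 --
  LT 15: heading 0 -> 15
  RT 339: heading 15 -> 36
  -- iteration 2/3 --
  LT 15: heading 36 -> 51
  RT 339: heading 51 -> 72
  -- iteration 3/3 --
  LT 15: heading 72 -> 87
  RT 339: heading 87 -> 108
]
FD 3: (0,0) -> (-0.927,2.853) [heading=108, draw]
Final: pos=(-0.927,2.853), heading=108, 1 segment(s) drawn

Answer: -0.927 2.853 108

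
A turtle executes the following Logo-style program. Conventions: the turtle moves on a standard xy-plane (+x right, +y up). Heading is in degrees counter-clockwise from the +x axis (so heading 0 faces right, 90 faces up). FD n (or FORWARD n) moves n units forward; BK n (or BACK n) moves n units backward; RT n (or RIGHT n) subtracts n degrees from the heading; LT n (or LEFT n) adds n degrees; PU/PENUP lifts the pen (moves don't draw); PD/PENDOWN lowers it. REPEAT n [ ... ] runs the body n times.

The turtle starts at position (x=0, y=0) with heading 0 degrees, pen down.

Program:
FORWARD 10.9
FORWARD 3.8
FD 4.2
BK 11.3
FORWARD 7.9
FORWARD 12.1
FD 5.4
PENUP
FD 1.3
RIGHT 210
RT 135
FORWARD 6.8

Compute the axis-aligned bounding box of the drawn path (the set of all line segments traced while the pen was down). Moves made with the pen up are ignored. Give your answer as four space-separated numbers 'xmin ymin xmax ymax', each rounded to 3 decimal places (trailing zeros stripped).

Executing turtle program step by step:
Start: pos=(0,0), heading=0, pen down
FD 10.9: (0,0) -> (10.9,0) [heading=0, draw]
FD 3.8: (10.9,0) -> (14.7,0) [heading=0, draw]
FD 4.2: (14.7,0) -> (18.9,0) [heading=0, draw]
BK 11.3: (18.9,0) -> (7.6,0) [heading=0, draw]
FD 7.9: (7.6,0) -> (15.5,0) [heading=0, draw]
FD 12.1: (15.5,0) -> (27.6,0) [heading=0, draw]
FD 5.4: (27.6,0) -> (33,0) [heading=0, draw]
PU: pen up
FD 1.3: (33,0) -> (34.3,0) [heading=0, move]
RT 210: heading 0 -> 150
RT 135: heading 150 -> 15
FD 6.8: (34.3,0) -> (40.868,1.76) [heading=15, move]
Final: pos=(40.868,1.76), heading=15, 7 segment(s) drawn

Segment endpoints: x in {0, 7.6, 10.9, 14.7, 15.5, 18.9, 27.6, 33}, y in {0}
xmin=0, ymin=0, xmax=33, ymax=0

Answer: 0 0 33 0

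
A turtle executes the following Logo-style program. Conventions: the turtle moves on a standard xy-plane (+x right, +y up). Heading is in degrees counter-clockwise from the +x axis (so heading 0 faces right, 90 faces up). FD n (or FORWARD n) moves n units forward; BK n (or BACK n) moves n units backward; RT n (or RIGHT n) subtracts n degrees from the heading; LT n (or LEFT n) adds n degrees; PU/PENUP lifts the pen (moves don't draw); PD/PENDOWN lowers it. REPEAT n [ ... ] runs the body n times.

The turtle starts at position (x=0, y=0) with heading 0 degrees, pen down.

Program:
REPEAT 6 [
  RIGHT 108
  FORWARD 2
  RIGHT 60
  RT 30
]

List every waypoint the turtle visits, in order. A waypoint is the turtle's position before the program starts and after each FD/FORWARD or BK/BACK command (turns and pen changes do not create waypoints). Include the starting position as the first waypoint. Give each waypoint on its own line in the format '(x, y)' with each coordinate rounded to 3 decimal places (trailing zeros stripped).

Answer: (0, 0)
(-0.618, -1.902)
(0.558, -0.284)
(-1.06, -1.46)
(0.842, -0.842)
(-1.158, -0.842)
(0.744, -1.46)

Derivation:
Executing turtle program step by step:
Start: pos=(0,0), heading=0, pen down
REPEAT 6 [
  -- iteration 1/6 --
  RT 108: heading 0 -> 252
  FD 2: (0,0) -> (-0.618,-1.902) [heading=252, draw]
  RT 60: heading 252 -> 192
  RT 30: heading 192 -> 162
  -- iteration 2/6 --
  RT 108: heading 162 -> 54
  FD 2: (-0.618,-1.902) -> (0.558,-0.284) [heading=54, draw]
  RT 60: heading 54 -> 354
  RT 30: heading 354 -> 324
  -- iteration 3/6 --
  RT 108: heading 324 -> 216
  FD 2: (0.558,-0.284) -> (-1.06,-1.46) [heading=216, draw]
  RT 60: heading 216 -> 156
  RT 30: heading 156 -> 126
  -- iteration 4/6 --
  RT 108: heading 126 -> 18
  FD 2: (-1.06,-1.46) -> (0.842,-0.842) [heading=18, draw]
  RT 60: heading 18 -> 318
  RT 30: heading 318 -> 288
  -- iteration 5/6 --
  RT 108: heading 288 -> 180
  FD 2: (0.842,-0.842) -> (-1.158,-0.842) [heading=180, draw]
  RT 60: heading 180 -> 120
  RT 30: heading 120 -> 90
  -- iteration 6/6 --
  RT 108: heading 90 -> 342
  FD 2: (-1.158,-0.842) -> (0.744,-1.46) [heading=342, draw]
  RT 60: heading 342 -> 282
  RT 30: heading 282 -> 252
]
Final: pos=(0.744,-1.46), heading=252, 6 segment(s) drawn
Waypoints (7 total):
(0, 0)
(-0.618, -1.902)
(0.558, -0.284)
(-1.06, -1.46)
(0.842, -0.842)
(-1.158, -0.842)
(0.744, -1.46)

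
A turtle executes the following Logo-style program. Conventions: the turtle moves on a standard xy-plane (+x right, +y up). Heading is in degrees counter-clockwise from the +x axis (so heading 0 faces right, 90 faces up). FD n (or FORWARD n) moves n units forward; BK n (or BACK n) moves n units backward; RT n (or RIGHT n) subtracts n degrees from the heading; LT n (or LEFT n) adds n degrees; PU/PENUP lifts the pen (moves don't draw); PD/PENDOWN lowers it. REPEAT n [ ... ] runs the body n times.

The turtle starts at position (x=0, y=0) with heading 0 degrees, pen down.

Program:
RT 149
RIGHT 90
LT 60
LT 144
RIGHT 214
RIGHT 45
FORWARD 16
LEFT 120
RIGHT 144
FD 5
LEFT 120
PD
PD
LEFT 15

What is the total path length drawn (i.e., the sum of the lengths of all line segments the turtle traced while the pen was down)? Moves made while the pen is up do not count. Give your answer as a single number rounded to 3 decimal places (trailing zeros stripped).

Executing turtle program step by step:
Start: pos=(0,0), heading=0, pen down
RT 149: heading 0 -> 211
RT 90: heading 211 -> 121
LT 60: heading 121 -> 181
LT 144: heading 181 -> 325
RT 214: heading 325 -> 111
RT 45: heading 111 -> 66
FD 16: (0,0) -> (6.508,14.617) [heading=66, draw]
LT 120: heading 66 -> 186
RT 144: heading 186 -> 42
FD 5: (6.508,14.617) -> (10.224,17.962) [heading=42, draw]
LT 120: heading 42 -> 162
PD: pen down
PD: pen down
LT 15: heading 162 -> 177
Final: pos=(10.224,17.962), heading=177, 2 segment(s) drawn

Segment lengths:
  seg 1: (0,0) -> (6.508,14.617), length = 16
  seg 2: (6.508,14.617) -> (10.224,17.962), length = 5
Total = 21

Answer: 21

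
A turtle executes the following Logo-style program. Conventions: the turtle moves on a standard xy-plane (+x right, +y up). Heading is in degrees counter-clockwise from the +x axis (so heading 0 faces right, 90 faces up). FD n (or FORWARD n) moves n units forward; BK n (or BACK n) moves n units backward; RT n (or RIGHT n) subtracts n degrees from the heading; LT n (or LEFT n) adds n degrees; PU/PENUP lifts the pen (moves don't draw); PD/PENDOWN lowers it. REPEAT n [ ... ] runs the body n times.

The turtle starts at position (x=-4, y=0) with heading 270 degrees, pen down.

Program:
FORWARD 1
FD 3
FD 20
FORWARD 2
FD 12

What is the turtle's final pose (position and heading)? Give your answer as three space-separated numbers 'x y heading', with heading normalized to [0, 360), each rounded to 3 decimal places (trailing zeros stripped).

Answer: -4 -38 270

Derivation:
Executing turtle program step by step:
Start: pos=(-4,0), heading=270, pen down
FD 1: (-4,0) -> (-4,-1) [heading=270, draw]
FD 3: (-4,-1) -> (-4,-4) [heading=270, draw]
FD 20: (-4,-4) -> (-4,-24) [heading=270, draw]
FD 2: (-4,-24) -> (-4,-26) [heading=270, draw]
FD 12: (-4,-26) -> (-4,-38) [heading=270, draw]
Final: pos=(-4,-38), heading=270, 5 segment(s) drawn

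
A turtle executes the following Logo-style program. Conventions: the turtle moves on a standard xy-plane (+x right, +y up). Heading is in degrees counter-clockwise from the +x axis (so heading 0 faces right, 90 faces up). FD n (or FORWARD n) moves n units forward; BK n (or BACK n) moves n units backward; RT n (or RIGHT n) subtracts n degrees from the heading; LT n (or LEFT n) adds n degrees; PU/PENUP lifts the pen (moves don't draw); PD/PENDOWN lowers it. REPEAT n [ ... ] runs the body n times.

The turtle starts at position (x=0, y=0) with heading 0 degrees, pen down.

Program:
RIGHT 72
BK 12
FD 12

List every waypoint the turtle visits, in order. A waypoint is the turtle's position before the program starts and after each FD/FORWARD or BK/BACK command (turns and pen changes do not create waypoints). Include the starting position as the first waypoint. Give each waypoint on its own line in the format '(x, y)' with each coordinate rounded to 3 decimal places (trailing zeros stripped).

Answer: (0, 0)
(-3.708, 11.413)
(0, 0)

Derivation:
Executing turtle program step by step:
Start: pos=(0,0), heading=0, pen down
RT 72: heading 0 -> 288
BK 12: (0,0) -> (-3.708,11.413) [heading=288, draw]
FD 12: (-3.708,11.413) -> (0,0) [heading=288, draw]
Final: pos=(0,0), heading=288, 2 segment(s) drawn
Waypoints (3 total):
(0, 0)
(-3.708, 11.413)
(0, 0)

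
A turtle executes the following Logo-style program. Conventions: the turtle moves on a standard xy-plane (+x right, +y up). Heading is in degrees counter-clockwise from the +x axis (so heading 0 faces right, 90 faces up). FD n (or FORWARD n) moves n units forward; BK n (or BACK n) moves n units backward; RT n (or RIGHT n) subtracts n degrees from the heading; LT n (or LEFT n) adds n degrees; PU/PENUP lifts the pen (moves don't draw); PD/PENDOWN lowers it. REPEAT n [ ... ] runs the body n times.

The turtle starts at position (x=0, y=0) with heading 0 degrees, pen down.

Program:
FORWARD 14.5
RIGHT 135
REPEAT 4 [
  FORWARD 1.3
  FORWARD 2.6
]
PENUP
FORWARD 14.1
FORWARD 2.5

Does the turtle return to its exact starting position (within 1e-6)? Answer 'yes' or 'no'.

Answer: no

Derivation:
Executing turtle program step by step:
Start: pos=(0,0), heading=0, pen down
FD 14.5: (0,0) -> (14.5,0) [heading=0, draw]
RT 135: heading 0 -> 225
REPEAT 4 [
  -- iteration 1/4 --
  FD 1.3: (14.5,0) -> (13.581,-0.919) [heading=225, draw]
  FD 2.6: (13.581,-0.919) -> (11.742,-2.758) [heading=225, draw]
  -- iteration 2/4 --
  FD 1.3: (11.742,-2.758) -> (10.823,-3.677) [heading=225, draw]
  FD 2.6: (10.823,-3.677) -> (8.985,-5.515) [heading=225, draw]
  -- iteration 3/4 --
  FD 1.3: (8.985,-5.515) -> (8.065,-6.435) [heading=225, draw]
  FD 2.6: (8.065,-6.435) -> (6.227,-8.273) [heading=225, draw]
  -- iteration 4/4 --
  FD 1.3: (6.227,-8.273) -> (5.308,-9.192) [heading=225, draw]
  FD 2.6: (5.308,-9.192) -> (3.469,-11.031) [heading=225, draw]
]
PU: pen up
FD 14.1: (3.469,-11.031) -> (-6.501,-21.001) [heading=225, move]
FD 2.5: (-6.501,-21.001) -> (-8.269,-22.769) [heading=225, move]
Final: pos=(-8.269,-22.769), heading=225, 9 segment(s) drawn

Start position: (0, 0)
Final position: (-8.269, -22.769)
Distance = 24.224; >= 1e-6 -> NOT closed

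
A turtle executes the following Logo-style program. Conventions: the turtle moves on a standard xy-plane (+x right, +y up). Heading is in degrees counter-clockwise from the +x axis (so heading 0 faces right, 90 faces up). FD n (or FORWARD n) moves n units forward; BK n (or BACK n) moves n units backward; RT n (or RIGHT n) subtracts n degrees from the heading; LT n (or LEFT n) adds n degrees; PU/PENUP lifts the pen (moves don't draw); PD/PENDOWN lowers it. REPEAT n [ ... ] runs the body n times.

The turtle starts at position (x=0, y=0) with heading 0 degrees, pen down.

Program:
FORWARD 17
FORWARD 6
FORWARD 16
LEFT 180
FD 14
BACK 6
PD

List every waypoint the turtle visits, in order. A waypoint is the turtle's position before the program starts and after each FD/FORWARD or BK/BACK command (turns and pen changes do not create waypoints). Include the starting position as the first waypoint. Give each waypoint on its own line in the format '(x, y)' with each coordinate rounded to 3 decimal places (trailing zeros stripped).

Answer: (0, 0)
(17, 0)
(23, 0)
(39, 0)
(25, 0)
(31, 0)

Derivation:
Executing turtle program step by step:
Start: pos=(0,0), heading=0, pen down
FD 17: (0,0) -> (17,0) [heading=0, draw]
FD 6: (17,0) -> (23,0) [heading=0, draw]
FD 16: (23,0) -> (39,0) [heading=0, draw]
LT 180: heading 0 -> 180
FD 14: (39,0) -> (25,0) [heading=180, draw]
BK 6: (25,0) -> (31,0) [heading=180, draw]
PD: pen down
Final: pos=(31,0), heading=180, 5 segment(s) drawn
Waypoints (6 total):
(0, 0)
(17, 0)
(23, 0)
(39, 0)
(25, 0)
(31, 0)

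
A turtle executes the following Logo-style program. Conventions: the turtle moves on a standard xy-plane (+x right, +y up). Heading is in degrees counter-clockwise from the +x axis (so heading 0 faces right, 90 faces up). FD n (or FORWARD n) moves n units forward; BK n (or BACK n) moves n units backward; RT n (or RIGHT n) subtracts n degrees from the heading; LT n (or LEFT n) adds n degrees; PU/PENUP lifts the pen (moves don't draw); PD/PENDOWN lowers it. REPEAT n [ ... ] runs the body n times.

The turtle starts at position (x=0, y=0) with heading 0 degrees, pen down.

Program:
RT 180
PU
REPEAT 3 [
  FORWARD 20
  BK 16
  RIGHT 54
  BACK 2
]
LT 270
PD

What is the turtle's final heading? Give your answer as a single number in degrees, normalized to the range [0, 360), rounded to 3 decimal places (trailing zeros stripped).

Answer: 288

Derivation:
Executing turtle program step by step:
Start: pos=(0,0), heading=0, pen down
RT 180: heading 0 -> 180
PU: pen up
REPEAT 3 [
  -- iteration 1/3 --
  FD 20: (0,0) -> (-20,0) [heading=180, move]
  BK 16: (-20,0) -> (-4,0) [heading=180, move]
  RT 54: heading 180 -> 126
  BK 2: (-4,0) -> (-2.824,-1.618) [heading=126, move]
  -- iteration 2/3 --
  FD 20: (-2.824,-1.618) -> (-14.58,14.562) [heading=126, move]
  BK 16: (-14.58,14.562) -> (-5.176,1.618) [heading=126, move]
  RT 54: heading 126 -> 72
  BK 2: (-5.176,1.618) -> (-5.794,-0.284) [heading=72, move]
  -- iteration 3/3 --
  FD 20: (-5.794,-0.284) -> (0.387,18.737) [heading=72, move]
  BK 16: (0.387,18.737) -> (-4.558,3.52) [heading=72, move]
  RT 54: heading 72 -> 18
  BK 2: (-4.558,3.52) -> (-6.46,2.902) [heading=18, move]
]
LT 270: heading 18 -> 288
PD: pen down
Final: pos=(-6.46,2.902), heading=288, 0 segment(s) drawn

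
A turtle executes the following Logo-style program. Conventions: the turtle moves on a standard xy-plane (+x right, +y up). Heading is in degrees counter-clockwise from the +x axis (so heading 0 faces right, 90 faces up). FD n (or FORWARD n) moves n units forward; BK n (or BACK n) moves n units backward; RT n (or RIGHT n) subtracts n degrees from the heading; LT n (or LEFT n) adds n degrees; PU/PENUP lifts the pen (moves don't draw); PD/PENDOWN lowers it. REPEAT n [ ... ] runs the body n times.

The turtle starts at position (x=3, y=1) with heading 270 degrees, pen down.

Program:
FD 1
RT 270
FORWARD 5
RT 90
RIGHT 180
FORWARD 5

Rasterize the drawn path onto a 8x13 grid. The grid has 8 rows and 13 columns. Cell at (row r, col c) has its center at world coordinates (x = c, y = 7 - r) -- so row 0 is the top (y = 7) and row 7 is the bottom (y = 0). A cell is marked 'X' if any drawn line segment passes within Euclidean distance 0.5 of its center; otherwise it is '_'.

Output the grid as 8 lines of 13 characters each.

Answer: _____________
_____________
________X____
________X____
________X____
________X____
___X____X____
___XXXXXX____

Derivation:
Segment 0: (3,1) -> (3,0)
Segment 1: (3,0) -> (8,0)
Segment 2: (8,0) -> (8,5)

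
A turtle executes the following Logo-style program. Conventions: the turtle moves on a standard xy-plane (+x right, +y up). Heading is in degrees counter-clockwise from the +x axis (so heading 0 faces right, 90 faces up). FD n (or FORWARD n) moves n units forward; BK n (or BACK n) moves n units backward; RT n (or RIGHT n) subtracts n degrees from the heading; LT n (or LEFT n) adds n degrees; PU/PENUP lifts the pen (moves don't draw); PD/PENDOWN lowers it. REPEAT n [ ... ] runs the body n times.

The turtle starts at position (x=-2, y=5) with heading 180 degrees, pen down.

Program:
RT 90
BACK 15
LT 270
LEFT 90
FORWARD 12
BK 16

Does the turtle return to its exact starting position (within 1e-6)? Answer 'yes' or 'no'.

Executing turtle program step by step:
Start: pos=(-2,5), heading=180, pen down
RT 90: heading 180 -> 90
BK 15: (-2,5) -> (-2,-10) [heading=90, draw]
LT 270: heading 90 -> 0
LT 90: heading 0 -> 90
FD 12: (-2,-10) -> (-2,2) [heading=90, draw]
BK 16: (-2,2) -> (-2,-14) [heading=90, draw]
Final: pos=(-2,-14), heading=90, 3 segment(s) drawn

Start position: (-2, 5)
Final position: (-2, -14)
Distance = 19; >= 1e-6 -> NOT closed

Answer: no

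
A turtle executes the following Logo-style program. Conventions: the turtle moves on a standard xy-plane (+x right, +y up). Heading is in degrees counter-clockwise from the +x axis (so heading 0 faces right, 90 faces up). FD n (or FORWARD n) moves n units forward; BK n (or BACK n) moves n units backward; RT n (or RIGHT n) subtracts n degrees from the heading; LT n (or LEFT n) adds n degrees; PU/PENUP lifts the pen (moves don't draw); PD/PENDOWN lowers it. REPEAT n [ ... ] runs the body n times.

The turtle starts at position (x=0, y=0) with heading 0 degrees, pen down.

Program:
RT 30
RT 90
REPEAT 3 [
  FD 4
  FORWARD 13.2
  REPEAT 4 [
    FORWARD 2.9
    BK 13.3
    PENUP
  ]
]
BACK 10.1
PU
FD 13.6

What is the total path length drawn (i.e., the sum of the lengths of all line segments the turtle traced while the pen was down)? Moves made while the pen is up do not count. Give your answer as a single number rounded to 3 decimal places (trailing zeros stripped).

Executing turtle program step by step:
Start: pos=(0,0), heading=0, pen down
RT 30: heading 0 -> 330
RT 90: heading 330 -> 240
REPEAT 3 [
  -- iteration 1/3 --
  FD 4: (0,0) -> (-2,-3.464) [heading=240, draw]
  FD 13.2: (-2,-3.464) -> (-8.6,-14.896) [heading=240, draw]
  REPEAT 4 [
    -- iteration 1/4 --
    FD 2.9: (-8.6,-14.896) -> (-10.05,-17.407) [heading=240, draw]
    BK 13.3: (-10.05,-17.407) -> (-3.4,-5.889) [heading=240, draw]
    PU: pen up
    -- iteration 2/4 --
    FD 2.9: (-3.4,-5.889) -> (-4.85,-8.4) [heading=240, move]
    BK 13.3: (-4.85,-8.4) -> (1.8,3.118) [heading=240, move]
    PU: pen up
    -- iteration 3/4 --
    FD 2.9: (1.8,3.118) -> (0.35,0.606) [heading=240, move]
    BK 13.3: (0.35,0.606) -> (7,12.124) [heading=240, move]
    PU: pen up
    -- iteration 4/4 --
    FD 2.9: (7,12.124) -> (5.55,9.613) [heading=240, move]
    BK 13.3: (5.55,9.613) -> (12.2,21.131) [heading=240, move]
    PU: pen up
  ]
  -- iteration 2/3 --
  FD 4: (12.2,21.131) -> (10.2,17.667) [heading=240, move]
  FD 13.2: (10.2,17.667) -> (3.6,6.235) [heading=240, move]
  REPEAT 4 [
    -- iteration 1/4 --
    FD 2.9: (3.6,6.235) -> (2.15,3.724) [heading=240, move]
    BK 13.3: (2.15,3.724) -> (8.8,15.242) [heading=240, move]
    PU: pen up
    -- iteration 2/4 --
    FD 2.9: (8.8,15.242) -> (7.35,12.731) [heading=240, move]
    BK 13.3: (7.35,12.731) -> (14,24.249) [heading=240, move]
    PU: pen up
    -- iteration 3/4 --
    FD 2.9: (14,24.249) -> (12.55,21.737) [heading=240, move]
    BK 13.3: (12.55,21.737) -> (19.2,33.255) [heading=240, move]
    PU: pen up
    -- iteration 4/4 --
    FD 2.9: (19.2,33.255) -> (17.75,30.744) [heading=240, move]
    BK 13.3: (17.75,30.744) -> (24.4,42.262) [heading=240, move]
    PU: pen up
  ]
  -- iteration 3/3 --
  FD 4: (24.4,42.262) -> (22.4,38.798) [heading=240, move]
  FD 13.2: (22.4,38.798) -> (15.8,27.366) [heading=240, move]
  REPEAT 4 [
    -- iteration 1/4 --
    FD 2.9: (15.8,27.366) -> (14.35,24.855) [heading=240, move]
    BK 13.3: (14.35,24.855) -> (21,36.373) [heading=240, move]
    PU: pen up
    -- iteration 2/4 --
    FD 2.9: (21,36.373) -> (19.55,33.862) [heading=240, move]
    BK 13.3: (19.55,33.862) -> (26.2,45.38) [heading=240, move]
    PU: pen up
    -- iteration 3/4 --
    FD 2.9: (26.2,45.38) -> (24.75,42.868) [heading=240, move]
    BK 13.3: (24.75,42.868) -> (31.4,54.386) [heading=240, move]
    PU: pen up
    -- iteration 4/4 --
    FD 2.9: (31.4,54.386) -> (29.95,51.875) [heading=240, move]
    BK 13.3: (29.95,51.875) -> (36.6,63.393) [heading=240, move]
    PU: pen up
  ]
]
BK 10.1: (36.6,63.393) -> (41.65,72.14) [heading=240, move]
PU: pen up
FD 13.6: (41.65,72.14) -> (34.85,60.362) [heading=240, move]
Final: pos=(34.85,60.362), heading=240, 4 segment(s) drawn

Segment lengths:
  seg 1: (0,0) -> (-2,-3.464), length = 4
  seg 2: (-2,-3.464) -> (-8.6,-14.896), length = 13.2
  seg 3: (-8.6,-14.896) -> (-10.05,-17.407), length = 2.9
  seg 4: (-10.05,-17.407) -> (-3.4,-5.889), length = 13.3
Total = 33.4

Answer: 33.4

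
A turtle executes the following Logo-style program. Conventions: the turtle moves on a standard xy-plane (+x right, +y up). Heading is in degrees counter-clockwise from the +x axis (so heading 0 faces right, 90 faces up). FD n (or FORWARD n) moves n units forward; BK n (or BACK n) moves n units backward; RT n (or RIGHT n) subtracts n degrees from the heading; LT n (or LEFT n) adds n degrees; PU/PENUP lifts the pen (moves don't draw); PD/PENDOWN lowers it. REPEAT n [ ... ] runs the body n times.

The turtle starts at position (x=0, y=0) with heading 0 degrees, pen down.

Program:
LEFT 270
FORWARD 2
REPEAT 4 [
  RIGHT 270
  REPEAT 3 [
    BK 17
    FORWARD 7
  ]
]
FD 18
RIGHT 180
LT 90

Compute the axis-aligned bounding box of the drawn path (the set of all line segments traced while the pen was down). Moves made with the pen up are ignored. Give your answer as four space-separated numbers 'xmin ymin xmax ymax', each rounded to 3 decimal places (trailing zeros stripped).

Answer: -37 -39 7 5

Derivation:
Executing turtle program step by step:
Start: pos=(0,0), heading=0, pen down
LT 270: heading 0 -> 270
FD 2: (0,0) -> (0,-2) [heading=270, draw]
REPEAT 4 [
  -- iteration 1/4 --
  RT 270: heading 270 -> 0
  REPEAT 3 [
    -- iteration 1/3 --
    BK 17: (0,-2) -> (-17,-2) [heading=0, draw]
    FD 7: (-17,-2) -> (-10,-2) [heading=0, draw]
    -- iteration 2/3 --
    BK 17: (-10,-2) -> (-27,-2) [heading=0, draw]
    FD 7: (-27,-2) -> (-20,-2) [heading=0, draw]
    -- iteration 3/3 --
    BK 17: (-20,-2) -> (-37,-2) [heading=0, draw]
    FD 7: (-37,-2) -> (-30,-2) [heading=0, draw]
  ]
  -- iteration 2/4 --
  RT 270: heading 0 -> 90
  REPEAT 3 [
    -- iteration 1/3 --
    BK 17: (-30,-2) -> (-30,-19) [heading=90, draw]
    FD 7: (-30,-19) -> (-30,-12) [heading=90, draw]
    -- iteration 2/3 --
    BK 17: (-30,-12) -> (-30,-29) [heading=90, draw]
    FD 7: (-30,-29) -> (-30,-22) [heading=90, draw]
    -- iteration 3/3 --
    BK 17: (-30,-22) -> (-30,-39) [heading=90, draw]
    FD 7: (-30,-39) -> (-30,-32) [heading=90, draw]
  ]
  -- iteration 3/4 --
  RT 270: heading 90 -> 180
  REPEAT 3 [
    -- iteration 1/3 --
    BK 17: (-30,-32) -> (-13,-32) [heading=180, draw]
    FD 7: (-13,-32) -> (-20,-32) [heading=180, draw]
    -- iteration 2/3 --
    BK 17: (-20,-32) -> (-3,-32) [heading=180, draw]
    FD 7: (-3,-32) -> (-10,-32) [heading=180, draw]
    -- iteration 3/3 --
    BK 17: (-10,-32) -> (7,-32) [heading=180, draw]
    FD 7: (7,-32) -> (0,-32) [heading=180, draw]
  ]
  -- iteration 4/4 --
  RT 270: heading 180 -> 270
  REPEAT 3 [
    -- iteration 1/3 --
    BK 17: (0,-32) -> (0,-15) [heading=270, draw]
    FD 7: (0,-15) -> (0,-22) [heading=270, draw]
    -- iteration 2/3 --
    BK 17: (0,-22) -> (0,-5) [heading=270, draw]
    FD 7: (0,-5) -> (0,-12) [heading=270, draw]
    -- iteration 3/3 --
    BK 17: (0,-12) -> (0,5) [heading=270, draw]
    FD 7: (0,5) -> (0,-2) [heading=270, draw]
  ]
]
FD 18: (0,-2) -> (0,-20) [heading=270, draw]
RT 180: heading 270 -> 90
LT 90: heading 90 -> 180
Final: pos=(0,-20), heading=180, 26 segment(s) drawn

Segment endpoints: x in {-37, -30, -30, -30, -30, -27, -20, -20, -17, -13, -10, -10, -3, 0, 0, 0, 0, 0, 0, 0, 0, 0, 0, 7}, y in {-39, -32, -32, -32, -32, -32, -29, -22, -22, -20, -19, -15, -12, -12, -5, -2, -2, 0, 5}
xmin=-37, ymin=-39, xmax=7, ymax=5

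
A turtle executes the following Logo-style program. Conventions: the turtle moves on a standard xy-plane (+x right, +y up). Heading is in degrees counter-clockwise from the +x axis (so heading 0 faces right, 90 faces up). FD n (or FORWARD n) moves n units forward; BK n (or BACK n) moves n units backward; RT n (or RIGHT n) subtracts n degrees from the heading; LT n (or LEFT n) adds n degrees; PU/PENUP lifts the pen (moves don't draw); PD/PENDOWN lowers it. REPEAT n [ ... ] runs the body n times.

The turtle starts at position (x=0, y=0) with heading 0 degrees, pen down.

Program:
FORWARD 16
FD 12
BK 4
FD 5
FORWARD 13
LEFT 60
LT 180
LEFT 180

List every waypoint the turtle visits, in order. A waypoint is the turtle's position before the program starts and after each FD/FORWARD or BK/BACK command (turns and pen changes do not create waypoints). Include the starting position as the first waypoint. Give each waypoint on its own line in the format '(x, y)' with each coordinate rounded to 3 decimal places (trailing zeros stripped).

Answer: (0, 0)
(16, 0)
(28, 0)
(24, 0)
(29, 0)
(42, 0)

Derivation:
Executing turtle program step by step:
Start: pos=(0,0), heading=0, pen down
FD 16: (0,0) -> (16,0) [heading=0, draw]
FD 12: (16,0) -> (28,0) [heading=0, draw]
BK 4: (28,0) -> (24,0) [heading=0, draw]
FD 5: (24,0) -> (29,0) [heading=0, draw]
FD 13: (29,0) -> (42,0) [heading=0, draw]
LT 60: heading 0 -> 60
LT 180: heading 60 -> 240
LT 180: heading 240 -> 60
Final: pos=(42,0), heading=60, 5 segment(s) drawn
Waypoints (6 total):
(0, 0)
(16, 0)
(28, 0)
(24, 0)
(29, 0)
(42, 0)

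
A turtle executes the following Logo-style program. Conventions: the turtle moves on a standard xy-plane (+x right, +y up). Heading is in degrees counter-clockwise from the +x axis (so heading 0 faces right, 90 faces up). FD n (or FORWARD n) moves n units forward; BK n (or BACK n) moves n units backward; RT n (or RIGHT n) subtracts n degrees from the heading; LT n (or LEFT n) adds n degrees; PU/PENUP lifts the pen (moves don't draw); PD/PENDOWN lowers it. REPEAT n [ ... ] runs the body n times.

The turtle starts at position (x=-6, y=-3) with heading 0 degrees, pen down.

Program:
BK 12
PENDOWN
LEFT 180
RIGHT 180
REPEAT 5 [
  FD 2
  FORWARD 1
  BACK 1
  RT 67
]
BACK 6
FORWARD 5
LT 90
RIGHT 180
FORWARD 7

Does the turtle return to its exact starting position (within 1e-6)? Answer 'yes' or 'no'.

Answer: no

Derivation:
Executing turtle program step by step:
Start: pos=(-6,-3), heading=0, pen down
BK 12: (-6,-3) -> (-18,-3) [heading=0, draw]
PD: pen down
LT 180: heading 0 -> 180
RT 180: heading 180 -> 0
REPEAT 5 [
  -- iteration 1/5 --
  FD 2: (-18,-3) -> (-16,-3) [heading=0, draw]
  FD 1: (-16,-3) -> (-15,-3) [heading=0, draw]
  BK 1: (-15,-3) -> (-16,-3) [heading=0, draw]
  RT 67: heading 0 -> 293
  -- iteration 2/5 --
  FD 2: (-16,-3) -> (-15.219,-4.841) [heading=293, draw]
  FD 1: (-15.219,-4.841) -> (-14.828,-5.762) [heading=293, draw]
  BK 1: (-14.828,-5.762) -> (-15.219,-4.841) [heading=293, draw]
  RT 67: heading 293 -> 226
  -- iteration 3/5 --
  FD 2: (-15.219,-4.841) -> (-16.608,-6.28) [heading=226, draw]
  FD 1: (-16.608,-6.28) -> (-17.303,-6.999) [heading=226, draw]
  BK 1: (-17.303,-6.999) -> (-16.608,-6.28) [heading=226, draw]
  RT 67: heading 226 -> 159
  -- iteration 4/5 --
  FD 2: (-16.608,-6.28) -> (-18.475,-5.563) [heading=159, draw]
  FD 1: (-18.475,-5.563) -> (-19.409,-5.205) [heading=159, draw]
  BK 1: (-19.409,-5.205) -> (-18.475,-5.563) [heading=159, draw]
  RT 67: heading 159 -> 92
  -- iteration 5/5 --
  FD 2: (-18.475,-5.563) -> (-18.545,-3.564) [heading=92, draw]
  FD 1: (-18.545,-3.564) -> (-18.58,-2.565) [heading=92, draw]
  BK 1: (-18.58,-2.565) -> (-18.545,-3.564) [heading=92, draw]
  RT 67: heading 92 -> 25
]
BK 6: (-18.545,-3.564) -> (-23.983,-6.1) [heading=25, draw]
FD 5: (-23.983,-6.1) -> (-19.451,-3.987) [heading=25, draw]
LT 90: heading 25 -> 115
RT 180: heading 115 -> 295
FD 7: (-19.451,-3.987) -> (-16.493,-10.331) [heading=295, draw]
Final: pos=(-16.493,-10.331), heading=295, 19 segment(s) drawn

Start position: (-6, -3)
Final position: (-16.493, -10.331)
Distance = 12.8; >= 1e-6 -> NOT closed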